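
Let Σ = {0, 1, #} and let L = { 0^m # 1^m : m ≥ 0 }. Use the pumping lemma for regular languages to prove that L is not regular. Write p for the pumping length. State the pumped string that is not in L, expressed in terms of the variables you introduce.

0^{p+k} # 1^p

Assume L is regular; let p be its pumping constant.
Take w = 0^p # 1^p ∈ L with |w| = 2p+1 ≥ p.
The pumping lemma gives a decomposition w = xyz where |xy| ≤ p and |y| ≥ 1.
The first p characters of w are 0's, so xy (and hence y) consists only of 0's. Write y = 0^k, 1 ≤ k ≤ p.
Pump with i = 2: xy^2z = 0^{p+k} # 1^p, which would require p+k = p. But k ≥ 1, so xy^2z ∉ L.
This is a contradiction; hence L is not regular.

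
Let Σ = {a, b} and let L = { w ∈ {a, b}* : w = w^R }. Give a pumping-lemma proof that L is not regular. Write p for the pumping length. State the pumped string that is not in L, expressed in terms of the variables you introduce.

a^{p+k} b a^p

Toward a contradiction, assume L is regular with pumping length p.
Take w = a^p b a^p, a palindrome of length 2p+1 ≥ p.
By the pumping lemma, w = xyz with |xy| ≤ p and |y| ≥ 1.
Since the first p symbols of w are all a's and |xy| ≤ p, y lies entirely in the leading a-block: y = a^k for some k with 1 ≤ k ≤ p.
Pump with i = 2: xy^2z = a^{p+k} b a^p. Its reverse is a^p b a^{p+k}, which differs from xy^2z since k ≥ 1. So xy^2z is not a palindrome and xy^2z ∉ L.
This contradicts the pumping lemma, so L is not regular.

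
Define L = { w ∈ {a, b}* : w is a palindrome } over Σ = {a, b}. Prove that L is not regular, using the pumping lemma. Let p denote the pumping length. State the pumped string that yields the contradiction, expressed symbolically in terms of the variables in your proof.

a^{p+k} b a^p

Suppose for contradiction that L is regular, and let p be the pumping length.
Take w = a^p b a^p, a palindrome of length 2p+1 ≥ p.
Write w = xyz as guaranteed by the lemma, with |xy| ≤ p and |y| ≥ 1.
Since the first p symbols of w are all a's and |xy| ≤ p, y lies entirely in the leading a-block: y = a^k for some k with 1 ≤ k ≤ p.
Pump with i = 2: xy^2z = a^{p+k} b a^p. Its reverse is a^p b a^{p+k}, which differs from xy^2z since k ≥ 1. So xy^2z is not a palindrome and xy^2z ∉ L.
This is a contradiction; hence L is not regular.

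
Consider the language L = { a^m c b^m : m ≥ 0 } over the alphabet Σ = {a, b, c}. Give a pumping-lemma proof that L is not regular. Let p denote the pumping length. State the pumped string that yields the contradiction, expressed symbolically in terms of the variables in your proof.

a^{p+k} c b^p

Assume L is regular. Let p be the pumping length given by the pumping lemma.
Take w = a^p c b^p ∈ L with |w| = 2p+1 ≥ p.
Write w = xyz as guaranteed by the lemma, with |xy| ≤ p and |y| ≥ 1.
The first p characters of w are a's, so xy (and hence y) consists only of a's. Write y = a^k, 1 ≤ k ≤ p.
Pump with i = 2: xy^2z = a^{p+k} c b^p, which would require p+k = p. But k ≥ 1, so xy^2z ∉ L.
Contradiction. Therefore L is not regular.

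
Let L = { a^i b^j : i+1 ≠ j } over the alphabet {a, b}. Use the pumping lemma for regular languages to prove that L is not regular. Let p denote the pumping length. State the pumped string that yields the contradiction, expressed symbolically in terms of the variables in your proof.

a^{p+p!} b^{p+p!+1}

Toward a contradiction, assume L is regular with pumping length p.
Choose w = a^p b^{p+p!+1}. Since p ≠ (p+p!+1)-1 = p+p!, w ∈ L; and |w| ≥ p.
The pumping lemma gives a decomposition w = xyz where |xy| ≤ p and |y| ≥ 1.
The first p characters of w are a's, so xy (and hence y) consists only of a's. Write y = a^k, 1 ≤ k ≤ p.
Since 1 ≤ k ≤ p, k divides p!; set t = 1 + p!/k. Then xy^t z has p + (p!/k)·k = p + p! copies of a. Now the a-count is p+p! and (b-count)-1 = (p+p!+1)-1 = p+p!, so i+1 ≠ j fails. So xy^t z = a^{p+p!} b^{p+p!+1} ∉ L.
This is a contradiction; hence L is not regular.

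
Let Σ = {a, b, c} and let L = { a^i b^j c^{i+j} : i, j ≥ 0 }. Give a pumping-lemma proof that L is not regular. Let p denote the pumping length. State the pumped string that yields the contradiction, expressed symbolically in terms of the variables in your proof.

Toward a contradiction, assume L is regular with pumping length p.
Take w = a^p b^p c^{2p} ∈ L (with i=j=p, i+j=2p), |w| = 4p ≥ p.
Write w = xyz as guaranteed by the lemma, with |xy| ≤ p and |y| ≥ 1.
The first p characters of w are a's, so xy (and hence y) consists only of a's. Write y = a^k, 1 ≤ k ≤ p.
Consider xy^2z = a^{p+k} b^p c^{2p}. Now the a- and b-counts sum to 2p+k, but the c-count is 2p ≠ 2p+k. So xy^2z ∉ L.
Contradiction. Therefore L is not regular.

a^{p+k} b^p c^{2p}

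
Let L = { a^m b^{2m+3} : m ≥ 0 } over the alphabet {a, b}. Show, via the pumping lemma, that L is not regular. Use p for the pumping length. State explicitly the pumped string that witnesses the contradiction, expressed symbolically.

Assume L is regular. Let p be the pumping length given by the pumping lemma.
Take w = a^p b^{2p+3}. Then w ∈ L and |w| = 3p+3 ≥ p.
The pumping lemma gives a decomposition w = xyz where |xy| ≤ p and y is nonempty.
Because |xy| ≤ p and w begins with p copies of a, we have y = a^k with 1 ≤ k ≤ p.
Pump with i = 2: xy^2z = a^{p+k} b^{2p+3}. For this to lie in L we would need 2p+3 = 2(p+k)+3, which forces k = 0. But k ≥ 1, so xy^2z ∉ L.
Contradiction. Therefore L is not regular.

a^{p+k} b^{2p+3}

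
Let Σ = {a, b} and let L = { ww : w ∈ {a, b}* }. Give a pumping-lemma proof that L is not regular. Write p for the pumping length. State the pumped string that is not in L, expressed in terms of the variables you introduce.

a^{p+k} b^p a^p b^p

Toward a contradiction, assume L is regular with pumping length p.
Take w = a^p b^p a^p b^p = uu where u = a^pb^p; then w ∈ L and |w| = 4p ≥ p.
By the pumping lemma, w = xyz with |xy| ≤ p and y is nonempty.
Because |xy| ≤ p and w begins with p copies of a, we have y = a^k with 1 ≤ k ≤ p.
Pump with i = 2: xy^2z = a^{p+k} b^p a^p b^p, of length 4p+k. Suppose this equals vv. The string starts with a and ends with b, so v does too; thus the boundary between the two copies of v is a b→a transition. There is exactly one such transition, at position 2p+k, so |v| = 2p+k and |vv| = 4p+2k ≠ 4p+k since k ≥ 1. So xy^2z ∉ L.
Contradiction. Therefore L is not regular.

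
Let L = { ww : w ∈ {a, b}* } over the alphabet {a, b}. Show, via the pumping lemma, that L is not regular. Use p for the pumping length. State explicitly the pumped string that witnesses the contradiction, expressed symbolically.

Assume L is regular. Let p be the pumping length given by the pumping lemma.
Take w = a^p b^p a^p b^p = uu where u = a^pb^p; then w ∈ L and |w| = 4p ≥ p.
Write w = xyz as guaranteed by the lemma, with |xy| ≤ p and y is nonempty.
The first p characters of w are a's, so xy (and hence y) consists only of a's. Write y = a^k, 1 ≤ k ≤ p.
Pump with i = 2: xy^2z = a^{p+k} b^p a^p b^p, of length 4p+k. Suppose this equals vv. The string starts with a and ends with b, so v does too; thus the boundary between the two copies of v is a b→a transition. There is exactly one such transition, at position 2p+k, so |v| = 2p+k and |vv| = 4p+2k ≠ 4p+k since k ≥ 1. So xy^2z ∉ L.
This is a contradiction; hence L is not regular.

a^{p+k} b^p a^p b^p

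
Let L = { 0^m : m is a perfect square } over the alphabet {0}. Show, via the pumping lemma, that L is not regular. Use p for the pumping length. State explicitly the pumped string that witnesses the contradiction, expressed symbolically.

Toward a contradiction, assume L is regular with pumping length p.
Take w = 0^{p²} ∈ L with |w| = p² ≥ p.
By the pumping lemma, w = xyz with |xy| ≤ p and |y| ≥ 1.
Then y = 0^k for some k with 1 ≤ k ≤ p.
Pump with i = 2: xy^2z = 0^{p²+k}. Since 1 ≤ k ≤ p, p² < p²+k ≤ p²+p < (p+1)², so p²+k lies strictly between consecutive squares and is not a perfect square. So xy^2z ∉ L.
This contradicts the pumping lemma, so L is not regular.

0^{p²+k}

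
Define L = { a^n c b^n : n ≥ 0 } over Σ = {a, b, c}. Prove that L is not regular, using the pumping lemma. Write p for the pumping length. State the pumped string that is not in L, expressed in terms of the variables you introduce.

Assume L is regular; let p be its pumping constant.
Take w = a^p c b^p ∈ L with |w| = 2p+1 ≥ p.
Write w = xyz as guaranteed by the lemma, with |xy| ≤ p and y is nonempty.
Because |xy| ≤ p and w begins with p copies of a, we have y = a^k with 1 ≤ k ≤ p.
Pump with i = 2: xy^2z = a^{p+k} c b^p, which would require p+k = p. But k ≥ 1, so xy^2z ∉ L.
This is a contradiction; hence L is not regular.

a^{p+k} c b^p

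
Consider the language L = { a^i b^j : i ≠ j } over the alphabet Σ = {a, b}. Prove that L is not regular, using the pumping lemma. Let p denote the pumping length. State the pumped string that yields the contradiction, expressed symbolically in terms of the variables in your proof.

a^{p+p!} b^{p+p!}

Suppose for contradiction that L is regular, and let p be the pumping length.
Choose w = a^p b^{p+p!}. Since p ≠ p+p!, w ∈ L; and |w| ≥ p.
The pumping lemma gives a decomposition w = xyz where |xy| ≤ p and |y| ≥ 1.
The first p characters of w are a's, so xy (and hence y) consists only of a's. Write y = a^k, 1 ≤ k ≤ p.
Since 1 ≤ k ≤ p, k divides p!; set t = 1 + p!/k. Then xy^t z has p + (p!/k)·k = p + p! copies of a. Now the a-count equals the b-count, so i ≠ j fails. So xy^t z = a^{p+p!} b^{p+p!} ∉ L.
This contradicts the pumping lemma, so L is not regular.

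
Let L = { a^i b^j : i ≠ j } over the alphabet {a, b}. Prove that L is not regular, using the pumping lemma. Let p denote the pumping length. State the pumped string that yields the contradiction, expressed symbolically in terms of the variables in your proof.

a^{p+p!} b^{p+p!}

Assume L is regular; let p be its pumping constant.
Choose w = a^p b^{p+p!}. Since p ≠ p+p!, w ∈ L; and |w| ≥ p.
By the pumping lemma, w = xyz with |xy| ≤ p and |y| ≥ 1.
The first p characters of w are a's, so xy (and hence y) consists only of a's. Write y = a^k, 1 ≤ k ≤ p.
Since 1 ≤ k ≤ p, k divides p!; set t = 1 + p!/k. Then xy^t z has p + (p!/k)·k = p + p! copies of a. Now the a-count equals the b-count, so i ≠ j fails. So xy^t z = a^{p+p!} b^{p+p!} ∉ L.
Contradiction. Therefore L is not regular.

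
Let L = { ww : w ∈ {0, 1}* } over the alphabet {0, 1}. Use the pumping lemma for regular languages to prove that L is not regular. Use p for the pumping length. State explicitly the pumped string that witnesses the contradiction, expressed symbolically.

Suppose for contradiction that L is regular, and let p be the pumping length.
Take w = 0^p 1^p 0^p 1^p = uu where u = 0^p1^p; then w ∈ L and |w| = 4p ≥ p.
By the pumping lemma, w = xyz with |xy| ≤ p and y is nonempty.
The first p characters of w are 0's, so xy (and hence y) consists only of 0's. Write y = 0^k, 1 ≤ k ≤ p.
Pump with i = 2: xy^2z = 0^{p+k} 1^p 0^p 1^p, of length 4p+k. Suppose this equals vv. The string starts with 0 and ends with 1, so v does too; thus the boundary between the two copies of v is a 1→0 transition. There is exactly one such transition, at position 2p+k, so |v| = 2p+k and |vv| = 4p+2k ≠ 4p+k since k ≥ 1. So xy^2z ∉ L.
This contradicts the pumping lemma, so L is not regular.

0^{p+k} 1^p 0^p 1^p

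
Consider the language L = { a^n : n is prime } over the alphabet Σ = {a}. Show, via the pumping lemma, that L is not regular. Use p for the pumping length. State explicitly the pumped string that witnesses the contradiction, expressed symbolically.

Toward a contradiction, assume L is regular with pumping length p.
Let q be a prime with q ≥ p+2 (infinitely many primes exist), and take w = a^q ∈ L with |w| = q ≥ p.
By the pumping lemma, w = xyz with |xy| ≤ p and |y| ≥ 1.
Then y = a^k for some k with 1 ≤ k ≤ p.
Since 1 ≤ k ≤ p, |xz| = q-k. Pump with i = q+1: |xy^{q+1}z| = (q-k)+(q+1)k = q+qk = q(1+k), which is composite (both factors ≥ 2). So xy^{q+1}z = a^{q(1+k)} ∉ L.
Contradiction. Therefore L is not regular.

a^{q(1+k)}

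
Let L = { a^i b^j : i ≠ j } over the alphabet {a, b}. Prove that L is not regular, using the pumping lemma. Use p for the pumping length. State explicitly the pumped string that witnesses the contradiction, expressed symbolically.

Suppose for contradiction that L is regular, and let p be the pumping length.
Choose w = a^p b^{p+p!}. Since p ≠ p+p!, w ∈ L; and |w| ≥ p.
By the pumping lemma, w = xyz with |xy| ≤ p and |y| ≥ 1.
The first p characters of w are a's, so xy (and hence y) consists only of a's. Write y = a^k, 1 ≤ k ≤ p.
Since 1 ≤ k ≤ p, k divides p!; set t = 1 + p!/k. Then xy^t z has p + (p!/k)·k = p + p! copies of a. Now the a-count equals the b-count, so i ≠ j fails. So xy^t z = a^{p+p!} b^{p+p!} ∉ L.
This contradicts the pumping lemma, so L is not regular.

a^{p+p!} b^{p+p!}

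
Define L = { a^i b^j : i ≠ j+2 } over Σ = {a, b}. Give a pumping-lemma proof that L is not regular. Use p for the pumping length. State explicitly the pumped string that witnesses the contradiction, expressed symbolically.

a^{p+p!} b^{p+p!-2}

Assume L is regular; let p be its pumping constant.
Choose w = a^p b^{p+p!-2}. Since p ≠ (p+p!-2)+2 = p+p!, w ∈ L; and |w| ≥ p.
Write w = xyz as guaranteed by the lemma, with |xy| ≤ p and |y| > 0.
Because |xy| ≤ p and w begins with p copies of a, we have y = a^k with 1 ≤ k ≤ p.
Since 1 ≤ k ≤ p, k divides p!; set t = 1 + p!/k. Then xy^t z has p + (p!/k)·k = p + p! copies of a. Now the a-count is p+p! and (b-count)+2 = (p+p!-2)+2 = p+p!, so i ≠ j+2 fails. So xy^t z = a^{p+p!} b^{p+p!-2} ∉ L.
This is a contradiction; hence L is not regular.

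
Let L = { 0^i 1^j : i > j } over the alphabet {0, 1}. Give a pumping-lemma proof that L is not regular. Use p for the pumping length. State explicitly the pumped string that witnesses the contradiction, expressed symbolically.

0^{p+1-k} 1^p

Suppose for contradiction that L is regular, and let p be the pumping length.
Choose w = 0^{p+1} 1^p ∈ L, with |w| = 2p+1 ≥ p.
By the pumping lemma, w = xyz with |xy| ≤ p and |y| ≥ 1.
Because |xy| ≤ p and w begins with p copies of 0, we have y = 0^k with 1 ≤ k ≤ p.
Consider xy^0z = xz = 0^{p+1-k} 1^p. Since k ≥ 1, the 0-count p+1-k is at most p, so i > j fails; thus xz ∉ L.
Contradiction. Therefore L is not regular.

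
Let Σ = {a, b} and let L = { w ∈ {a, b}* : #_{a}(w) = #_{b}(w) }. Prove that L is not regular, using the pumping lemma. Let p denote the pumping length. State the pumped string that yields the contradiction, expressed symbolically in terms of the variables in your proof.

a^{p+k} b^p

Suppose for contradiction that L is regular, and let p be the pumping length.
Choose w = a^p b^p ∈ L with |w| = 2p ≥ p.
Write w = xyz as guaranteed by the lemma, with |xy| ≤ p and |y| > 0.
Since the first p symbols of w are all a's and |xy| ≤ p, y lies entirely in the leading a-block: y = a^k for some k with 1 ≤ k ≤ p.
Pump with i = 2: xy^2z = a^{p+k} b^p has p+k occurrences of a but only p of b. Since k ≥ 1 the counts differ, so xy^2z ∉ L.
This contradicts the pumping lemma, so L is not regular.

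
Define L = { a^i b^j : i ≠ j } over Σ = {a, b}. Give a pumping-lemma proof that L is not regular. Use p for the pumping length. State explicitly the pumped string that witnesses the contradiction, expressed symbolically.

Assume L is regular. Let p be the pumping length given by the pumping lemma.
Choose w = a^p b^{p+p!}. Since p ≠ p+p!, w ∈ L; and |w| ≥ p.
Write w = xyz as guaranteed by the lemma, with |xy| ≤ p and y is nonempty.
Since the first p symbols of w are all a's and |xy| ≤ p, y lies entirely in the leading a-block: y = a^k for some k with 1 ≤ k ≤ p.
Since 1 ≤ k ≤ p, k divides p!; set t = 1 + p!/k. Then xy^t z has p + (p!/k)·k = p + p! copies of a. Now the a-count equals the b-count, so i ≠ j fails. So xy^t z = a^{p+p!} b^{p+p!} ∉ L.
This contradicts the pumping lemma, so L is not regular.

a^{p+p!} b^{p+p!}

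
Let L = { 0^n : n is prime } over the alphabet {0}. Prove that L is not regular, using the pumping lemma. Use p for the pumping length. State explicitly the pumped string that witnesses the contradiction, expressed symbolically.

0^{q(1+k)}

Suppose for contradiction that L is regular, and let p be the pumping length.
Let q be a prime with q ≥ p+2 (infinitely many primes exist), and take w = 0^q ∈ L with |w| = q ≥ p.
Write w = xyz as guaranteed by the lemma, with |xy| ≤ p and |y| ≥ 1.
Then y = 0^k for some k with 1 ≤ k ≤ p.
Since 1 ≤ k ≤ p, |xz| = q-k. Pump with i = q+1: |xy^{q+1}z| = (q-k)+(q+1)k = q+qk = q(1+k), which is composite (both factors ≥ 2). So xy^{q+1}z = 0^{q(1+k)} ∉ L.
This is a contradiction; hence L is not regular.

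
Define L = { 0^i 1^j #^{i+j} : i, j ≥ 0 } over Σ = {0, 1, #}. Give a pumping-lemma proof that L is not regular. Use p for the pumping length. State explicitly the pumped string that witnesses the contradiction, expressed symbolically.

0^{p+k} 1^p #^{2p}

Toward a contradiction, assume L is regular with pumping length p.
Take w = 0^p 1^p #^{2p} ∈ L (with i=j=p, i+j=2p), |w| = 4p ≥ p.
The pumping lemma gives a decomposition w = xyz where |xy| ≤ p and |y| ≥ 1.
The first p characters of w are 0's, so xy (and hence y) consists only of 0's. Write y = 0^k, 1 ≤ k ≤ p.
Consider xy^2z = 0^{p+k} 1^p #^{2p}. Now the 0- and 1-counts sum to 2p+k, but the #-count is 2p ≠ 2p+k. So xy^2z ∉ L.
This is a contradiction; hence L is not regular.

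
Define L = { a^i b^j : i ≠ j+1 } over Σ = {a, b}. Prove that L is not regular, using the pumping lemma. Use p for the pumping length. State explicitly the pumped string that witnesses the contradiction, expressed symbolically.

a^{p+p!} b^{p+p!-1}

Assume L is regular; let p be its pumping constant.
Choose w = a^p b^{p+p!-1}. Since p ≠ (p+p!-1)+1 = p+p!, w ∈ L; and |w| ≥ p.
By the pumping lemma, w = xyz with |xy| ≤ p and |y| ≥ 1.
Since the first p symbols of w are all a's and |xy| ≤ p, y lies entirely in the leading a-block: y = a^k for some k with 1 ≤ k ≤ p.
Since 1 ≤ k ≤ p, k divides p!; set t = 1 + p!/k. Then xy^t z has p + (p!/k)·k = p + p! copies of a. Now the a-count is p+p! and (b-count)+1 = (p+p!-1)+1 = p+p!, so i ≠ j+1 fails. So xy^t z = a^{p+p!} b^{p+p!-1} ∉ L.
Contradiction. Therefore L is not regular.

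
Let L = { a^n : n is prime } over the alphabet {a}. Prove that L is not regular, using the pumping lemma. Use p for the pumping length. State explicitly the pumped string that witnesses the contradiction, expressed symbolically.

a^{q(1+k)}

Toward a contradiction, assume L is regular with pumping length p.
Let q be a prime with q ≥ p+2 (infinitely many primes exist), and take w = a^q ∈ L with |w| = q ≥ p.
The pumping lemma gives a decomposition w = xyz where |xy| ≤ p and |y| > 0.
Then y = a^k for some k with 1 ≤ k ≤ p.
Since 1 ≤ k ≤ p, |xz| = q-k. Pump with i = q+1: |xy^{q+1}z| = (q-k)+(q+1)k = q+qk = q(1+k), which is composite (both factors ≥ 2). So xy^{q+1}z = a^{q(1+k)} ∉ L.
This is a contradiction; hence L is not regular.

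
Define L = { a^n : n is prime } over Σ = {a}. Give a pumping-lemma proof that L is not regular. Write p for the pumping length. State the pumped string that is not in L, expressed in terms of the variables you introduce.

Assume L is regular. Let p be the pumping length given by the pumping lemma.
Let q be a prime with q ≥ p+2 (infinitely many primes exist), and take w = a^q ∈ L with |w| = q ≥ p.
Write w = xyz as guaranteed by the lemma, with |xy| ≤ p and y is nonempty.
Then y = a^k for some k with 1 ≤ k ≤ p.
Since 1 ≤ k ≤ p, |xz| = q-k. Pump with i = q+1: |xy^{q+1}z| = (q-k)+(q+1)k = q+qk = q(1+k), which is composite (both factors ≥ 2). So xy^{q+1}z = a^{q(1+k)} ∉ L.
Contradiction. Therefore L is not regular.

a^{q(1+k)}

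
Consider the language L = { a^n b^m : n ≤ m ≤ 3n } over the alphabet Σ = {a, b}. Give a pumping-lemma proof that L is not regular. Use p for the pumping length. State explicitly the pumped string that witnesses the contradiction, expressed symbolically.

Toward a contradiction, assume L is regular with pumping length p.
Take w = a^p b^p ∈ L (since p ≤ p ≤ 3p), with |w| = 2p ≥ p.
Write w = xyz as guaranteed by the lemma, with |xy| ≤ p and y is nonempty.
The first p characters of w are a's, so xy (and hence y) consists only of a's. Write y = a^k, 1 ≤ k ≤ p.
Pump with i = 2: xy^2z = a^{p+k} b^p. Now n = p+k > p = m, so the condition n ≤ m fails. Thus xy^2z ∉ L.
Contradiction. Therefore L is not regular.

a^{p+k} b^p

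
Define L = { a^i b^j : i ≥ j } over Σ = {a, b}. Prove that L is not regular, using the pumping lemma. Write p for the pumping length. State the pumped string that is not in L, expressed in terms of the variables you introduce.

a^{p-k} b^p

Assume L is regular; let p be its pumping constant.
Choose w = a^p b^p ∈ L, with |w| = 2p ≥ p.
The pumping lemma gives a decomposition w = xyz where |xy| ≤ p and y is nonempty.
Since the first p symbols of w are all a's and |xy| ≤ p, y lies entirely in the leading a-block: y = a^k for some k with 1 ≤ k ≤ p.
Consider xy^0z = xz = a^{p-k} b^p. Since k ≥ 1, the a-count p-k is less than p, so i ≥ j fails; thus xz ∉ L.
Contradiction. Therefore L is not regular.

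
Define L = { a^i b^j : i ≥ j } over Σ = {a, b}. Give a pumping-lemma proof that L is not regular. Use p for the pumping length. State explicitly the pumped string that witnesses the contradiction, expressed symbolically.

a^{p-k} b^p

Suppose for contradiction that L is regular, and let p be the pumping length.
Choose w = a^p b^p ∈ L, with |w| = 2p ≥ p.
The pumping lemma gives a decomposition w = xyz where |xy| ≤ p and |y| > 0.
The first p characters of w are a's, so xy (and hence y) consists only of a's. Write y = a^k, 1 ≤ k ≤ p.
Consider xy^0z = xz = a^{p-k} b^p. Since k ≥ 1, the a-count p-k is less than p, so i ≥ j fails; thus xz ∉ L.
This is a contradiction; hence L is not regular.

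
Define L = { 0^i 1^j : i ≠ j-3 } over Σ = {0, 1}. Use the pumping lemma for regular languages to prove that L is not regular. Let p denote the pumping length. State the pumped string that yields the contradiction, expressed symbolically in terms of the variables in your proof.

0^{p+p!} 1^{p+p!+3}

Assume L is regular; let p be its pumping constant.
Choose w = 0^p 1^{p+p!+3}. Since p ≠ (p+p!+3)-3 = p+p!, w ∈ L; and |w| ≥ p.
The pumping lemma gives a decomposition w = xyz where |xy| ≤ p and y is nonempty.
The first p characters of w are 0's, so xy (and hence y) consists only of 0's. Write y = 0^k, 1 ≤ k ≤ p.
Since 1 ≤ k ≤ p, k divides p!; set t = 1 + p!/k. Then xy^t z has p + (p!/k)·k = p + p! copies of 0. Now the 0-count is p+p! and (1-count)-3 = (p+p!+3)-3 = p+p!, so i ≠ j-3 fails. So xy^t z = 0^{p+p!} 1^{p+p!+3} ∉ L.
Contradiction. Therefore L is not regular.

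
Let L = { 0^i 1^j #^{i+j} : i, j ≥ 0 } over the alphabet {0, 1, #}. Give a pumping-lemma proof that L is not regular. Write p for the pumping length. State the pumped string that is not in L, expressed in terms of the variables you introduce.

0^{p+k} 1^p #^{2p}

Suppose for contradiction that L is regular, and let p be the pumping length.
Take w = 0^p 1^p #^{2p} ∈ L (with i=j=p, i+j=2p), |w| = 4p ≥ p.
By the pumping lemma, w = xyz with |xy| ≤ p and |y| ≥ 1.
Because |xy| ≤ p and w begins with p copies of 0, we have y = 0^k with 1 ≤ k ≤ p.
Consider xy^2z = 0^{p+k} 1^p #^{2p}. Now the 0- and 1-counts sum to 2p+k, but the #-count is 2p ≠ 2p+k. So xy^2z ∉ L.
This is a contradiction; hence L is not regular.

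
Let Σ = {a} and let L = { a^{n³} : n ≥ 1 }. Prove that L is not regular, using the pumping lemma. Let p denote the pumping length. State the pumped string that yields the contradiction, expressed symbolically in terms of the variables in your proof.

a^{p³+k}

Toward a contradiction, assume L is regular with pumping length p.
Take w = a^{p³} ∈ L with |w| = p³ ≥ p.
The pumping lemma gives a decomposition w = xyz where |xy| ≤ p and y is nonempty.
Then y = a^k for some k with 1 ≤ k ≤ p.
Pump with i = 2: xy^2z = a^{p³+k}. Since 1 ≤ k ≤ p, p³ < p³+k ≤ p³+p < p³+3p²+3p+1 = (p+1)³, so p³+k is not a perfect cube. So xy^2z ∉ L.
This is a contradiction; hence L is not regular.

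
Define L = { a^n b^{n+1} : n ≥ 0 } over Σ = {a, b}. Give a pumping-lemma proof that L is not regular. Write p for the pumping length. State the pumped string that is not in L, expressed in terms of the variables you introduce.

a^{p+k} b^{p+1}

Suppose for contradiction that L is regular, and let p be the pumping length.
Let w = a^p b^{p+1} ∈ L; note |w| = 2p+1 ≥ p.
The pumping lemma gives a decomposition w = xyz where |xy| ≤ p and y is nonempty.
Because |xy| ≤ p and w begins with p copies of a, we have y = a^k with 1 ≤ k ≤ p.
Pump with i = 2: xy^2z = a^{p+k} b^{p+1}. For this to lie in L we would need p+1 = (p+k)+1, which forces k = 0. But k ≥ 1, so xy^2z ∉ L.
Contradiction. Therefore L is not regular.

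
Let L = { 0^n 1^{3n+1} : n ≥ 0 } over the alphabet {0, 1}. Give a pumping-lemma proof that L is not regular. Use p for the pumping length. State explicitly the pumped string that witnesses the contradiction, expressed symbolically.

Assume L is regular; let p be its pumping constant.
Take w = 0^p 1^{3p+1}. Then w ∈ L and |w| = 4p+1 ≥ p.
By the pumping lemma, w = xyz with |xy| ≤ p and |y| > 0.
The first p characters of w are 0's, so xy (and hence y) consists only of 0's. Write y = 0^k, 1 ≤ k ≤ p.
Pump with i = 2: xy^2z = 0^{p+k} 1^{3p+1}. For this to lie in L we would need 3p+1 = 3(p+k)+1, which forces k = 0. But k ≥ 1, so xy^2z ∉ L.
Contradiction. Therefore L is not regular.

0^{p+k} 1^{3p+1}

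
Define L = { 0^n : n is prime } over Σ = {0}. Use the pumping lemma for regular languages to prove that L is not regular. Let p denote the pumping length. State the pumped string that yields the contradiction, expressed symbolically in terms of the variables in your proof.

0^{q(1+k)}

Assume L is regular; let p be its pumping constant.
Let q be a prime with q ≥ p+2 (infinitely many primes exist), and take w = 0^q ∈ L with |w| = q ≥ p.
The pumping lemma gives a decomposition w = xyz where |xy| ≤ p and |y| > 0.
Then y = 0^k for some k with 1 ≤ k ≤ p.
Since 1 ≤ k ≤ p, |xz| = q-k. Pump with i = q+1: |xy^{q+1}z| = (q-k)+(q+1)k = q+qk = q(1+k), which is composite (both factors ≥ 2). So xy^{q+1}z = 0^{q(1+k)} ∉ L.
Contradiction. Therefore L is not regular.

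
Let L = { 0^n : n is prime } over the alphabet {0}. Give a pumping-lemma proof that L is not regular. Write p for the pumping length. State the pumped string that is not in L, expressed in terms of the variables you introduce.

0^{q(1+k)}

Toward a contradiction, assume L is regular with pumping length p.
Let q be a prime with q ≥ p+2 (infinitely many primes exist), and take w = 0^q ∈ L with |w| = q ≥ p.
Write w = xyz as guaranteed by the lemma, with |xy| ≤ p and |y| ≥ 1.
Then y = 0^k for some k with 1 ≤ k ≤ p.
Since 1 ≤ k ≤ p, |xz| = q-k. Pump with i = q+1: |xy^{q+1}z| = (q-k)+(q+1)k = q+qk = q(1+k), which is composite (both factors ≥ 2). So xy^{q+1}z = 0^{q(1+k)} ∉ L.
This contradicts the pumping lemma, so L is not regular.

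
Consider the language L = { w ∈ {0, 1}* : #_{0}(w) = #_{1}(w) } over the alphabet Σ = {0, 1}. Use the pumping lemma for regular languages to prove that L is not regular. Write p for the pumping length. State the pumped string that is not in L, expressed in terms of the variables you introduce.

Suppose for contradiction that L is regular, and let p be the pumping length.
Choose w = 0^p 1^p ∈ L with |w| = 2p ≥ p.
The pumping lemma gives a decomposition w = xyz where |xy| ≤ p and |y| > 0.
Because |xy| ≤ p and w begins with p copies of 0, we have y = 0^k with 1 ≤ k ≤ p.
Pump with i = 2: xy^2z = 0^{p+k} 1^p has p+k occurrences of 0 but only p of 1. Since k ≥ 1 the counts differ, so xy^2z ∉ L.
This is a contradiction; hence L is not regular.

0^{p+k} 1^p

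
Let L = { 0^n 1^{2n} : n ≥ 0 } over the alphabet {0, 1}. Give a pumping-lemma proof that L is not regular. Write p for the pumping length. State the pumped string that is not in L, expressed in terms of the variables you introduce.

0^{p+k} 1^{2p}

Assume L is regular; let p be its pumping constant.
Take w = 0^p 1^{2p}. Then w ∈ L and |w| = 3p ≥ p.
By the pumping lemma, w = xyz with |xy| ≤ p and |y| ≥ 1.
Since the first p symbols of w are all 0's and |xy| ≤ p, y lies entirely in the leading 0-block: y = 0^k for some k with 1 ≤ k ≤ p.
Pump with i = 2: xy^2z = 0^{p+k} 1^{2p}. For this to lie in L we would need 2p = 2(p+k), which forces k = 0. But k ≥ 1, so xy^2z ∉ L.
This contradicts the pumping lemma, so L is not regular.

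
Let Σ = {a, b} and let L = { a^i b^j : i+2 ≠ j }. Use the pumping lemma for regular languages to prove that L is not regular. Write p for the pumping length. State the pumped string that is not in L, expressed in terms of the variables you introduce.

a^{p+p!} b^{p+p!+2}

Suppose for contradiction that L is regular, and let p be the pumping length.
Choose w = a^p b^{p+p!+2}. Since p ≠ (p+p!+2)-2 = p+p!, w ∈ L; and |w| ≥ p.
By the pumping lemma, w = xyz with |xy| ≤ p and y is nonempty.
Because |xy| ≤ p and w begins with p copies of a, we have y = a^k with 1 ≤ k ≤ p.
Since 1 ≤ k ≤ p, k divides p!; set t = 1 + p!/k. Then xy^t z has p + (p!/k)·k = p + p! copies of a. Now the a-count is p+p! and (b-count)-2 = (p+p!+2)-2 = p+p!, so i+2 ≠ j fails. So xy^t z = a^{p+p!} b^{p+p!+2} ∉ L.
This is a contradiction; hence L is not regular.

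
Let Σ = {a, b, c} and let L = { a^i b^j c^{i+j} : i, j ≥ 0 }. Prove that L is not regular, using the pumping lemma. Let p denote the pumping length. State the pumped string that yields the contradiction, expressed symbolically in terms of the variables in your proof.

a^{p+k} b^p c^{2p}

Assume L is regular; let p be its pumping constant.
Take w = a^p b^p c^{2p} ∈ L (with i=j=p, i+j=2p), |w| = 4p ≥ p.
By the pumping lemma, w = xyz with |xy| ≤ p and y is nonempty.
The first p characters of w are a's, so xy (and hence y) consists only of a's. Write y = a^k, 1 ≤ k ≤ p.
Consider xy^2z = a^{p+k} b^p c^{2p}. Now the a- and b-counts sum to 2p+k, but the c-count is 2p ≠ 2p+k. So xy^2z ∉ L.
This contradicts the pumping lemma, so L is not regular.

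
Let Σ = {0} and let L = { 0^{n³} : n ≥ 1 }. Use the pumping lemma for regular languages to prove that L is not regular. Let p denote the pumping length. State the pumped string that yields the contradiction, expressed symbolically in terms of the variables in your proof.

Suppose for contradiction that L is regular, and let p be the pumping length.
Take w = 0^{p³} ∈ L with |w| = p³ ≥ p.
Write w = xyz as guaranteed by the lemma, with |xy| ≤ p and y is nonempty.
Then y = 0^k for some k with 1 ≤ k ≤ p.
Pump with i = 2: xy^2z = 0^{p³+k}. Since 1 ≤ k ≤ p, p³ < p³+k ≤ p³+p < p³+3p²+3p+1 = (p+1)³, so p³+k is not a perfect cube. So xy^2z ∉ L.
This contradicts the pumping lemma, so L is not regular.

0^{p³+k}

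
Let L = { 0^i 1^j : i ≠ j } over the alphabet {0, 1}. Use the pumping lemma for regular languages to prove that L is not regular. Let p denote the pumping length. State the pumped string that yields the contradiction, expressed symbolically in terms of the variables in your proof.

0^{p+p!} 1^{p+p!}

Assume L is regular; let p be its pumping constant.
Choose w = 0^p 1^{p+p!}. Since p ≠ p+p!, w ∈ L; and |w| ≥ p.
The pumping lemma gives a decomposition w = xyz where |xy| ≤ p and |y| > 0.
Since the first p symbols of w are all 0's and |xy| ≤ p, y lies entirely in the leading 0-block: y = 0^k for some k with 1 ≤ k ≤ p.
Since 1 ≤ k ≤ p, k divides p!; set t = 1 + p!/k. Then xy^t z has p + (p!/k)·k = p + p! copies of 0. Now the 0-count equals the 1-count, so i ≠ j fails. So xy^t z = 0^{p+p!} 1^{p+p!} ∉ L.
This is a contradiction; hence L is not regular.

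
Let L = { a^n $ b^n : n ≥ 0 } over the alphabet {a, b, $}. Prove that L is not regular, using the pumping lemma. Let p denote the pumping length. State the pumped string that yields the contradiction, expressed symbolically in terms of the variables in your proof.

Suppose for contradiction that L is regular, and let p be the pumping length.
Take w = a^p $ b^p ∈ L with |w| = 2p+1 ≥ p.
Write w = xyz as guaranteed by the lemma, with |xy| ≤ p and |y| ≥ 1.
Since the first p symbols of w are all a's and |xy| ≤ p, y lies entirely in the leading a-block: y = a^k for some k with 1 ≤ k ≤ p.
Pump with i = 2: xy^2z = a^{p+k} $ b^p, which would require p+k = p. But k ≥ 1, so xy^2z ∉ L.
This contradicts the pumping lemma, so L is not regular.

a^{p+k} $ b^p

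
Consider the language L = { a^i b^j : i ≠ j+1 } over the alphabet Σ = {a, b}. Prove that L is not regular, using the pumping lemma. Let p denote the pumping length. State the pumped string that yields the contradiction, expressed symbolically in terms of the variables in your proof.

Suppose for contradiction that L is regular, and let p be the pumping length.
Choose w = a^p b^{p+p!-1}. Since p ≠ (p+p!-1)+1 = p+p!, w ∈ L; and |w| ≥ p.
Write w = xyz as guaranteed by the lemma, with |xy| ≤ p and y is nonempty.
The first p characters of w are a's, so xy (and hence y) consists only of a's. Write y = a^k, 1 ≤ k ≤ p.
Since 1 ≤ k ≤ p, k divides p!; set t = 1 + p!/k. Then xy^t z has p + (p!/k)·k = p + p! copies of a. Now the a-count is p+p! and (b-count)+1 = (p+p!-1)+1 = p+p!, so i ≠ j+1 fails. So xy^t z = a^{p+p!} b^{p+p!-1} ∉ L.
This is a contradiction; hence L is not regular.

a^{p+p!} b^{p+p!-1}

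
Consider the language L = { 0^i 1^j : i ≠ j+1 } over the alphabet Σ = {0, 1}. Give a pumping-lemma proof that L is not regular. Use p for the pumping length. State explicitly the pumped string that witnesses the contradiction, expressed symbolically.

Suppose for contradiction that L is regular, and let p be the pumping length.
Choose w = 0^p 1^{p+p!-1}. Since p ≠ (p+p!-1)+1 = p+p!, w ∈ L; and |w| ≥ p.
By the pumping lemma, w = xyz with |xy| ≤ p and |y| ≥ 1.
Because |xy| ≤ p and w begins with p copies of 0, we have y = 0^k with 1 ≤ k ≤ p.
Since 1 ≤ k ≤ p, k divides p!; set t = 1 + p!/k. Then xy^t z has p + (p!/k)·k = p + p! copies of 0. Now the 0-count is p+p! and (1-count)+1 = (p+p!-1)+1 = p+p!, so i ≠ j+1 fails. So xy^t z = 0^{p+p!} 1^{p+p!-1} ∉ L.
This contradicts the pumping lemma, so L is not regular.

0^{p+p!} 1^{p+p!-1}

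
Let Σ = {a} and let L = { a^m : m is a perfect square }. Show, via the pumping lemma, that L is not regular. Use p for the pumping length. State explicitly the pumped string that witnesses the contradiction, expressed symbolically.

Assume L is regular. Let p be the pumping length given by the pumping lemma.
Take w = a^{p²} ∈ L with |w| = p² ≥ p.
The pumping lemma gives a decomposition w = xyz where |xy| ≤ p and |y| > 0.
Then y = a^k for some k with 1 ≤ k ≤ p.
Pump with i = 2: xy^2z = a^{p²+k}. Since 1 ≤ k ≤ p, p² < p²+k ≤ p²+p < (p+1)², so p²+k lies strictly between consecutive squares and is not a perfect square. So xy^2z ∉ L.
This contradicts the pumping lemma, so L is not regular.

a^{p²+k}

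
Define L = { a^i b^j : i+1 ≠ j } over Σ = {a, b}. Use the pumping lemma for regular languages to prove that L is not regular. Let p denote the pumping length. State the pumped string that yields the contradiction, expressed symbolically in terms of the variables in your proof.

a^{p+p!} b^{p+p!+1}

Assume L is regular; let p be its pumping constant.
Choose w = a^p b^{p+p!+1}. Since p ≠ (p+p!+1)-1 = p+p!, w ∈ L; and |w| ≥ p.
The pumping lemma gives a decomposition w = xyz where |xy| ≤ p and |y| ≥ 1.
Because |xy| ≤ p and w begins with p copies of a, we have y = a^k with 1 ≤ k ≤ p.
Since 1 ≤ k ≤ p, k divides p!; set t = 1 + p!/k. Then xy^t z has p + (p!/k)·k = p + p! copies of a. Now the a-count is p+p! and (b-count)-1 = (p+p!+1)-1 = p+p!, so i+1 ≠ j fails. So xy^t z = a^{p+p!} b^{p+p!+1} ∉ L.
Contradiction. Therefore L is not regular.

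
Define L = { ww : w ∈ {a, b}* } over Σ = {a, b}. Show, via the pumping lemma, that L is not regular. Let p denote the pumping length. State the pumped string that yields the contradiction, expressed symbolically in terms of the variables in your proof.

a^{p+k} b^p a^p b^p

Toward a contradiction, assume L is regular with pumping length p.
Take w = a^p b^p a^p b^p = uu where u = a^pb^p; then w ∈ L and |w| = 4p ≥ p.
The pumping lemma gives a decomposition w = xyz where |xy| ≤ p and |y| ≥ 1.
The first p characters of w are a's, so xy (and hence y) consists only of a's. Write y = a^k, 1 ≤ k ≤ p.
Pump with i = 2: xy^2z = a^{p+k} b^p a^p b^p, of length 4p+k. Suppose this equals vv. The string starts with a and ends with b, so v does too; thus the boundary between the two copies of v is a b→a transition. There is exactly one such transition, at position 2p+k, so |v| = 2p+k and |vv| = 4p+2k ≠ 4p+k since k ≥ 1. So xy^2z ∉ L.
This contradicts the pumping lemma, so L is not regular.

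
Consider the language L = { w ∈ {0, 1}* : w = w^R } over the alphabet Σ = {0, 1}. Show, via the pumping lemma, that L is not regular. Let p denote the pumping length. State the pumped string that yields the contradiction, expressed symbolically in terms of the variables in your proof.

0^{p+k} 1 0^p

Suppose for contradiction that L is regular, and let p be the pumping length.
Take w = 0^p 1 0^p, a palindrome of length 2p+1 ≥ p.
By the pumping lemma, w = xyz with |xy| ≤ p and |y| > 0.
Because |xy| ≤ p and w begins with p copies of 0, we have y = 0^k with 1 ≤ k ≤ p.
Pump with i = 2: xy^2z = 0^{p+k} 1 0^p. Its reverse is 0^p 1 0^{p+k}, which differs from xy^2z since k ≥ 1. So xy^2z is not a palindrome and xy^2z ∉ L.
This is a contradiction; hence L is not regular.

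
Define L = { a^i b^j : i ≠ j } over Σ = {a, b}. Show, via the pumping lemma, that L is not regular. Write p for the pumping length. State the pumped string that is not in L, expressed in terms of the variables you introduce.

Suppose for contradiction that L is regular, and let p be the pumping length.
Choose w = a^p b^{p+p!}. Since p ≠ p+p!, w ∈ L; and |w| ≥ p.
The pumping lemma gives a decomposition w = xyz where |xy| ≤ p and |y| > 0.
Because |xy| ≤ p and w begins with p copies of a, we have y = a^k with 1 ≤ k ≤ p.
Since 1 ≤ k ≤ p, k divides p!; set t = 1 + p!/k. Then xy^t z has p + (p!/k)·k = p + p! copies of a. Now the a-count equals the b-count, so i ≠ j fails. So xy^t z = a^{p+p!} b^{p+p!} ∉ L.
Contradiction. Therefore L is not regular.

a^{p+p!} b^{p+p!}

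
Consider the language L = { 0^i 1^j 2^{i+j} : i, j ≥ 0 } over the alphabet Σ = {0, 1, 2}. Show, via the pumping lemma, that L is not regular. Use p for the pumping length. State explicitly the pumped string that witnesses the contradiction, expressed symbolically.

0^{p+k} 1^p 2^{2p}

Suppose for contradiction that L is regular, and let p be the pumping length.
Take w = 0^p 1^p 2^{2p} ∈ L (with i=j=p, i+j=2p), |w| = 4p ≥ p.
Write w = xyz as guaranteed by the lemma, with |xy| ≤ p and |y| ≥ 1.
Because |xy| ≤ p and w begins with p copies of 0, we have y = 0^k with 1 ≤ k ≤ p.
Consider xy^2z = 0^{p+k} 1^p 2^{2p}. Now the 0- and 1-counts sum to 2p+k, but the 2-count is 2p ≠ 2p+k. So xy^2z ∉ L.
Contradiction. Therefore L is not regular.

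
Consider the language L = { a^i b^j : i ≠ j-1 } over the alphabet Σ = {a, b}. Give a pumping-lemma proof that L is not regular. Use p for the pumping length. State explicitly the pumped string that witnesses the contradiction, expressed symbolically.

Assume L is regular. Let p be the pumping length given by the pumping lemma.
Choose w = a^p b^{p+p!+1}. Since p ≠ (p+p!+1)-1 = p+p!, w ∈ L; and |w| ≥ p.
By the pumping lemma, w = xyz with |xy| ≤ p and |y| ≥ 1.
Because |xy| ≤ p and w begins with p copies of a, we have y = a^k with 1 ≤ k ≤ p.
Since 1 ≤ k ≤ p, k divides p!; set t = 1 + p!/k. Then xy^t z has p + (p!/k)·k = p + p! copies of a. Now the a-count is p+p! and (b-count)-1 = (p+p!+1)-1 = p+p!, so i ≠ j-1 fails. So xy^t z = a^{p+p!} b^{p+p!+1} ∉ L.
This contradicts the pumping lemma, so L is not regular.

a^{p+p!} b^{p+p!+1}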